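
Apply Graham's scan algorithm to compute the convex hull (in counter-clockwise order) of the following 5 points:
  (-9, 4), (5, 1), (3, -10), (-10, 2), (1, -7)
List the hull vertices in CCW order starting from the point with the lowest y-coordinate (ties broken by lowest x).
Hull (CCW) = [(3, -10), (5, 1), (-9, 4), (-10, 2)]

Graham scan procedure:
  1. Find the pivot p₀ = point with lowest y (tie → lowest x): (3, -10).
  2. Sort the remaining points by polar angle around p₀.
  3. Walk through sorted points, maintaining a stack; pop the top while the last three entries make a non-left turn (cross product ≤ 0).
  4. Final stack is the convex hull in CCW order: (3, -10), (5, 1), (-9, 4), (-10, 2).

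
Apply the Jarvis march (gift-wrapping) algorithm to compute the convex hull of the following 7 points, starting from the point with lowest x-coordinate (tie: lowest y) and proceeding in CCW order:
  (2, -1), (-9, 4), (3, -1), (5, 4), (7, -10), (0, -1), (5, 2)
Hull (CCW) = [(-9, 4), (7, -10), (5, 4)]

Jarvis march: at each step, from the current hull vertex p, select the next vertex q as the point such that every other point lies strictly to the left of (or on) the directed line p → q. (Equivalently: for every other point r, the cross product (q − p) × (r − p) ≥ 0.)
Starting point (lowest x, tie lowest y): (-9, 4). Wrap until returning to start. Resulting hull: (-9, 4), (7, -10), (5, 4).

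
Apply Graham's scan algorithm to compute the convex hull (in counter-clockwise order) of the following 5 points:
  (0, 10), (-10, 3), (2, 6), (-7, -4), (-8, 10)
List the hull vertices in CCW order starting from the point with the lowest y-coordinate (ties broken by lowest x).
Hull (CCW) = [(-7, -4), (2, 6), (0, 10), (-8, 10), (-10, 3)]

Graham scan procedure:
  1. Find the pivot p₀ = point with lowest y (tie → lowest x): (-7, -4).
  2. Sort the remaining points by polar angle around p₀.
  3. Walk through sorted points, maintaining a stack; pop the top while the last three entries make a non-left turn (cross product ≤ 0).
  4. Final stack is the convex hull in CCW order: (-7, -4), (2, 6), (0, 10), (-8, 10), (-10, 3).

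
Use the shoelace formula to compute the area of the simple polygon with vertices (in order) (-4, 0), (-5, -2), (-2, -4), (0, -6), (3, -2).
Area = 23

Shoelace formula: Area = (1/2) |Σ_i (x_i · y_{i+1} − x_{i+1} · y_i)| (indices mod n). Compute each cross term:
  (-4)(-2) − (-5)(0) = 8
  (-5)(-4) − (-2)(-2) = 16
  (-2)(-6) − (0)(-4) = 12
  (0)(-2) − (3)(-6) = 18
  (3)(0) − (-4)(-2) = -8
Sum = 46, so (signed) Area = 46/2 = 23, |Area| = 23.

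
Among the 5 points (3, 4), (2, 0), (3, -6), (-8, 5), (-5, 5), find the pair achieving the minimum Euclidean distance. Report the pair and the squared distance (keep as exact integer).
Pair = ((-8, 5), (-5, 5)); squared distance = 9

Compute all C(5, 2) = 10 pairwise squared distances (x_i − x_j)² + (y_i − y_j)². The minimum is 9, attained by the pair ((-8, 5), (-5, 5)).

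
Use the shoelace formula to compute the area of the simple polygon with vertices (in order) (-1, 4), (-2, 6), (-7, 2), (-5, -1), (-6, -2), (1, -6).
Area = 97/2

Shoelace formula: Area = (1/2) |Σ_i (x_i · y_{i+1} − x_{i+1} · y_i)| (indices mod n). Compute each cross term:
  (-1)(6) − (-2)(4) = 2
  (-2)(2) − (-7)(6) = 38
  (-7)(-1) − (-5)(2) = 17
  (-5)(-2) − (-6)(-1) = 4
  (-6)(-6) − (1)(-2) = 38
  (1)(4) − (-1)(-6) = -2
Sum = 97, so (signed) Area = 97/2 = 97/2, |Area| = 97/2.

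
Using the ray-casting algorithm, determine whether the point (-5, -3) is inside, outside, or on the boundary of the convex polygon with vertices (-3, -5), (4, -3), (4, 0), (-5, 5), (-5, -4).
The point (-5, -3) lies on the polygon boundary

Boundary check: the query satisfies the collinearity and bounding-box conditions for some polygon edge, so it lies exactly on the boundary.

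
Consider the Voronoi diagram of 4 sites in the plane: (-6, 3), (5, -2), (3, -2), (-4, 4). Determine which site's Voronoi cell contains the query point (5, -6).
Nearest site = (5, -2)

The Voronoi cell of site s contains exactly those query points closer to s than to any other site. Compute squared distances from q = (5, -6) to each site:
  (5 − 5)² + (-2 − -6)² = 16
  (3 − 5)² + (-2 − -6)² = 20
  (-4 − 5)² + (4 − -6)² = 181
  (-6 − 5)² + (3 − -6)² = 202
Minimum is attained by (5, -2), so q lies in its Voronoi cell.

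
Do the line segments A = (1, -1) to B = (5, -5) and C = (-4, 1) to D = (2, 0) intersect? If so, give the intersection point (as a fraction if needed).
No (intersection of containing lines falls outside at least one segment)

Parametrize and solve: t = -7/20, s = 3/5. At least one of these is outside [0, 1], so the segments do not intersect.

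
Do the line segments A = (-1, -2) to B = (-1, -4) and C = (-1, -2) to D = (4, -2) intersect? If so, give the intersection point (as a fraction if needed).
Yes; intersection at (-1, -2) (t = 0 on AB, s = 0 on CD)

Parametrize AB as A + t(B − A) = (-1 + 0 t, -2 + -2 t) and CD as C + s(D − C) = (-1 + 5 s, -2 + 0 s). Solve the linear system for (t, s). Determinant = -10 ≠ 0, so a unique intersection of the containing lines exists. Solution: t = 0, s = 0 — both in [0, 1], so the segments cross. Intersection point: (-1, -2).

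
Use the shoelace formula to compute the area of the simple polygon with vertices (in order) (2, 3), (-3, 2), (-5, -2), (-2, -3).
Area = 20

Shoelace formula: Area = (1/2) |Σ_i (x_i · y_{i+1} − x_{i+1} · y_i)| (indices mod n). Compute each cross term:
  (2)(2) − (-3)(3) = 13
  (-3)(-2) − (-5)(2) = 16
  (-5)(-3) − (-2)(-2) = 11
  (-2)(3) − (2)(-3) = 0
Sum = 40, so (signed) Area = 40/2 = 20, |Area| = 20.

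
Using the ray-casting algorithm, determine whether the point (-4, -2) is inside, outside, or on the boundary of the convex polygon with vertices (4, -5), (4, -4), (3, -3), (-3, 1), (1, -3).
The point (-4, -2) lies strictly outside the polygon

Cast a horizontal ray to the right from the query point and count how many polygon edges it crosses (each edge strictly once or zero times, handled with the usual half-open convention). 
Parity of crossings → even ⇒ outside.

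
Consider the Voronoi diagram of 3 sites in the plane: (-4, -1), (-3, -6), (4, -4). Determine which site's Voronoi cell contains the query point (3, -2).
Nearest site = (4, -4)

The Voronoi cell of site s contains exactly those query points closer to s than to any other site. Compute squared distances from q = (3, -2) to each site:
  (4 − 3)² + (-4 − -2)² = 5
  (-4 − 3)² + (-1 − -2)² = 50
  (-3 − 3)² + (-6 − -2)² = 52
Minimum is attained by (4, -4), so q lies in its Voronoi cell.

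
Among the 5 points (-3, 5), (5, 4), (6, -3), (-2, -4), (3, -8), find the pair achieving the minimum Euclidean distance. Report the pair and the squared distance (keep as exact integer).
Pair = ((6, -3), (3, -8)); squared distance = 34

Compute all C(5, 2) = 10 pairwise squared distances (x_i − x_j)² + (y_i − y_j)². The minimum is 34, attained by the pair ((6, -3), (3, -8)).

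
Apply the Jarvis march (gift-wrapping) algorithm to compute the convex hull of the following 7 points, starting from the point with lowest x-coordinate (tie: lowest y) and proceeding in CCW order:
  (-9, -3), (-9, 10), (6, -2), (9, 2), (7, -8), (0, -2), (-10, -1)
Hull (CCW) = [(-10, -1), (-9, -3), (7, -8), (9, 2), (-9, 10)]

Jarvis march: at each step, from the current hull vertex p, select the next vertex q as the point such that every other point lies strictly to the left of (or on) the directed line p → q. (Equivalently: for every other point r, the cross product (q − p) × (r − p) ≥ 0.)
Starting point (lowest x, tie lowest y): (-10, -1). Wrap until returning to start. Resulting hull: (-10, -1), (-9, -3), (7, -8), (9, 2), (-9, 10).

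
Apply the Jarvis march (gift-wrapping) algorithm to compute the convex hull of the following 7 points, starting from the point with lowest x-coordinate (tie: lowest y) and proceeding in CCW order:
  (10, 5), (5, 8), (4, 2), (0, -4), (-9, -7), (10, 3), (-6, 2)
Hull (CCW) = [(-9, -7), (0, -4), (10, 3), (10, 5), (5, 8), (-6, 2)]

Jarvis march: at each step, from the current hull vertex p, select the next vertex q as the point such that every other point lies strictly to the left of (or on) the directed line p → q. (Equivalently: for every other point r, the cross product (q − p) × (r − p) ≥ 0.)
Starting point (lowest x, tie lowest y): (-9, -7). Wrap until returning to start. Resulting hull: (-9, -7), (0, -4), (10, 3), (10, 5), (5, 8), (-6, 2).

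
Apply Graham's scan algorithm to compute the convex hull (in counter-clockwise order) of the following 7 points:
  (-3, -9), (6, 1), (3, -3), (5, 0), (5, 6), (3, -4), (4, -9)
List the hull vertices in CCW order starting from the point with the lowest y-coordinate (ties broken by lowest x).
Hull (CCW) = [(-3, -9), (4, -9), (6, 1), (5, 6)]

Graham scan procedure:
  1. Find the pivot p₀ = point with lowest y (tie → lowest x): (-3, -9).
  2. Sort the remaining points by polar angle around p₀.
  3. Walk through sorted points, maintaining a stack; pop the top while the last three entries make a non-left turn (cross product ≤ 0).
  4. Final stack is the convex hull in CCW order: (-3, -9), (4, -9), (6, 1), (5, 6).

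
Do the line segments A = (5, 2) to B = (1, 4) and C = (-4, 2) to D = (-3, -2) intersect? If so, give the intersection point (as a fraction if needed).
No (intersection of containing lines falls outside at least one segment)

Parametrize and solve: t = 18/7, s = -9/7. At least one of these is outside [0, 1], so the segments do not intersect.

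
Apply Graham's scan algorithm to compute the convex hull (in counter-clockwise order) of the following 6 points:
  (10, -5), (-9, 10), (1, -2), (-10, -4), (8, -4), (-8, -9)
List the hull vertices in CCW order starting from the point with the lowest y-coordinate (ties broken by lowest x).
Hull (CCW) = [(-8, -9), (10, -5), (-9, 10), (-10, -4)]

Graham scan procedure:
  1. Find the pivot p₀ = point with lowest y (tie → lowest x): (-8, -9).
  2. Sort the remaining points by polar angle around p₀.
  3. Walk through sorted points, maintaining a stack; pop the top while the last three entries make a non-left turn (cross product ≤ 0).
  4. Final stack is the convex hull in CCW order: (-8, -9), (10, -5), (-9, 10), (-10, -4).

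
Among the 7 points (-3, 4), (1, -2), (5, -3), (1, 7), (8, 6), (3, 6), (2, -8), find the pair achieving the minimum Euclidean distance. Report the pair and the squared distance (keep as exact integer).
Pair = ((1, 7), (3, 6)); squared distance = 5

Compute all C(7, 2) = 21 pairwise squared distances (x_i − x_j)² + (y_i − y_j)². The minimum is 5, attained by the pair ((1, 7), (3, 6)).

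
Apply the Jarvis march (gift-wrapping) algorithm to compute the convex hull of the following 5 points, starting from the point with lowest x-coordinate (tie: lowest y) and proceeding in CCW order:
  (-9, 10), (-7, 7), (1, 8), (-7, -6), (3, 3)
Hull (CCW) = [(-9, 10), (-7, -6), (3, 3), (1, 8)]

Jarvis march: at each step, from the current hull vertex p, select the next vertex q as the point such that every other point lies strictly to the left of (or on) the directed line p → q. (Equivalently: for every other point r, the cross product (q − p) × (r − p) ≥ 0.)
Starting point (lowest x, tie lowest y): (-9, 10). Wrap until returning to start. Resulting hull: (-9, 10), (-7, -6), (3, 3), (1, 8).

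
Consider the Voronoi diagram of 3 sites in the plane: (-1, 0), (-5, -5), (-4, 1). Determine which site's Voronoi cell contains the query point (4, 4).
Nearest site = (-1, 0)

The Voronoi cell of site s contains exactly those query points closer to s than to any other site. Compute squared distances from q = (4, 4) to each site:
  (-1 − 4)² + (0 − 4)² = 41
  (-4 − 4)² + (1 − 4)² = 73
  (-5 − 4)² + (-5 − 4)² = 162
Minimum is attained by (-1, 0), so q lies in its Voronoi cell.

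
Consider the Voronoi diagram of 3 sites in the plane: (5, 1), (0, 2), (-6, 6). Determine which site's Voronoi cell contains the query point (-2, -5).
Nearest site = (0, 2)

The Voronoi cell of site s contains exactly those query points closer to s than to any other site. Compute squared distances from q = (-2, -5) to each site:
  (0 − -2)² + (2 − -5)² = 53
  (5 − -2)² + (1 − -5)² = 85
  (-6 − -2)² + (6 − -5)² = 137
Minimum is attained by (0, 2), so q lies in its Voronoi cell.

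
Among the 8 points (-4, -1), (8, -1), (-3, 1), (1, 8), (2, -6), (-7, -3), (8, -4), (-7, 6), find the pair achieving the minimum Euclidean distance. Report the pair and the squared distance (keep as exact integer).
Pair = ((-4, -1), (-3, 1)); squared distance = 5

Compute all C(8, 2) = 28 pairwise squared distances (x_i − x_j)² + (y_i − y_j)². The minimum is 5, attained by the pair ((-4, -1), (-3, 1)).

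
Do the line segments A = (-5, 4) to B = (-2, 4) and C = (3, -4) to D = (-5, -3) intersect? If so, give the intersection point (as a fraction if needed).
No (intersection of containing lines falls outside at least one segment)

Parametrize and solve: t = -56/3, s = 8. At least one of these is outside [0, 1], so the segments do not intersect.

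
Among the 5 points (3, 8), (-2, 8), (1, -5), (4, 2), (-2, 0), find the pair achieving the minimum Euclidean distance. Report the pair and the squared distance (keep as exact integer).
Pair = ((3, 8), (-2, 8)); squared distance = 25

Compute all C(5, 2) = 10 pairwise squared distances (x_i − x_j)² + (y_i − y_j)². The minimum is 25, attained by the pair ((3, 8), (-2, 8)).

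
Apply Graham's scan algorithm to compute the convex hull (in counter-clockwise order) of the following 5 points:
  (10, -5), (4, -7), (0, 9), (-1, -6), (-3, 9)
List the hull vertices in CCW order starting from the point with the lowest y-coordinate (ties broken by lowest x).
Hull (CCW) = [(4, -7), (10, -5), (0, 9), (-3, 9), (-1, -6)]

Graham scan procedure:
  1. Find the pivot p₀ = point with lowest y (tie → lowest x): (4, -7).
  2. Sort the remaining points by polar angle around p₀.
  3. Walk through sorted points, maintaining a stack; pop the top while the last three entries make a non-left turn (cross product ≤ 0).
  4. Final stack is the convex hull in CCW order: (4, -7), (10, -5), (0, 9), (-3, 9), (-1, -6).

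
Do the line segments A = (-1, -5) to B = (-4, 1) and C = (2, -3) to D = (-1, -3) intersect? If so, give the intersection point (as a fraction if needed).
No (intersection of containing lines falls outside at least one segment)

Parametrize and solve: t = 1/3, s = 4/3. At least one of these is outside [0, 1], so the segments do not intersect.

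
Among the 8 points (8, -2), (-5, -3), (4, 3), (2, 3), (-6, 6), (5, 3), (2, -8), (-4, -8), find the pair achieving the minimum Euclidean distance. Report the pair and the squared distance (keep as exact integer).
Pair = ((4, 3), (5, 3)); squared distance = 1

Compute all C(8, 2) = 28 pairwise squared distances (x_i − x_j)² + (y_i − y_j)². The minimum is 1, attained by the pair ((4, 3), (5, 3)).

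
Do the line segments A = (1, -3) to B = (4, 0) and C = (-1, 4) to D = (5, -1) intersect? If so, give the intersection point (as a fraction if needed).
Yes; intersection at (43/11, -1/11) (t = 32/33 on AB, s = 9/11 on CD)

Parametrize AB as A + t(B − A) = (1 + 3 t, -3 + 3 t) and CD as C + s(D − C) = (-1 + 6 s, 4 + -5 s). Solve the linear system for (t, s). Determinant = 33 ≠ 0, so a unique intersection of the containing lines exists. Solution: t = 32/33, s = 9/11 — both in [0, 1], so the segments cross. Intersection point: (43/11, -1/11).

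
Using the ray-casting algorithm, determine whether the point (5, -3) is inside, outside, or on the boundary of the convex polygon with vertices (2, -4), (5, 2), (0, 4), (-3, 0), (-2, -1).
The point (5, -3) lies strictly outside the polygon

Cast a horizontal ray to the right from the query point and count how many polygon edges it crosses (each edge strictly once or zero times, handled with the usual half-open convention). 
Parity of crossings → even ⇒ outside.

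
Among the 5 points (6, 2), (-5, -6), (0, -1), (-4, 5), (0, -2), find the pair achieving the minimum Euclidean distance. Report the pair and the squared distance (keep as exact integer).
Pair = ((0, -1), (0, -2)); squared distance = 1

Compute all C(5, 2) = 10 pairwise squared distances (x_i − x_j)² + (y_i − y_j)². The minimum is 1, attained by the pair ((0, -1), (0, -2)).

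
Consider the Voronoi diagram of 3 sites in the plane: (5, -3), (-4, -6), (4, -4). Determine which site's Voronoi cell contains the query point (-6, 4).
Nearest site = (-4, -6)

The Voronoi cell of site s contains exactly those query points closer to s than to any other site. Compute squared distances from q = (-6, 4) to each site:
  (-4 − -6)² + (-6 − 4)² = 104
  (4 − -6)² + (-4 − 4)² = 164
  (5 − -6)² + (-3 − 4)² = 170
Minimum is attained by (-4, -6), so q lies in its Voronoi cell.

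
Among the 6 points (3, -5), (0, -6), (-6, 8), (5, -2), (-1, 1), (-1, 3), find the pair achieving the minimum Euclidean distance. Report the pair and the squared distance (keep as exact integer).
Pair = ((-1, 1), (-1, 3)); squared distance = 4

Compute all C(6, 2) = 15 pairwise squared distances (x_i − x_j)² + (y_i − y_j)². The minimum is 4, attained by the pair ((-1, 1), (-1, 3)).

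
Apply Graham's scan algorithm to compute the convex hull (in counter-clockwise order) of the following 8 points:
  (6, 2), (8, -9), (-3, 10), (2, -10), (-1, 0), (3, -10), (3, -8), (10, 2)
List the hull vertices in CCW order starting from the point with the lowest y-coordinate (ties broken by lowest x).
Hull (CCW) = [(2, -10), (3, -10), (8, -9), (10, 2), (-3, 10), (-1, 0)]

Graham scan procedure:
  1. Find the pivot p₀ = point with lowest y (tie → lowest x): (2, -10).
  2. Sort the remaining points by polar angle around p₀.
  3. Walk through sorted points, maintaining a stack; pop the top while the last three entries make a non-left turn (cross product ≤ 0).
  4. Final stack is the convex hull in CCW order: (2, -10), (3, -10), (8, -9), (10, 2), (-3, 10), (-1, 0).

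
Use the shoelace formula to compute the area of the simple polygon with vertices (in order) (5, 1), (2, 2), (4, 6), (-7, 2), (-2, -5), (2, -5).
Area = 74

Shoelace formula: Area = (1/2) |Σ_i (x_i · y_{i+1} − x_{i+1} · y_i)| (indices mod n). Compute each cross term:
  (5)(2) − (2)(1) = 8
  (2)(6) − (4)(2) = 4
  (4)(2) − (-7)(6) = 50
  (-7)(-5) − (-2)(2) = 39
  (-2)(-5) − (2)(-5) = 20
  (2)(1) − (5)(-5) = 27
Sum = 148, so (signed) Area = 148/2 = 74, |Area| = 74.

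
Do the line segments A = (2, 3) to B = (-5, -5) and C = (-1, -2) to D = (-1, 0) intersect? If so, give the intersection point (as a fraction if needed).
Yes; intersection at (-1, -3/7) (t = 3/7 on AB, s = 11/14 on CD)

Parametrize AB as A + t(B − A) = (2 + -7 t, 3 + -8 t) and CD as C + s(D − C) = (-1 + 0 s, -2 + 2 s). Solve the linear system for (t, s). Determinant = 14 ≠ 0, so a unique intersection of the containing lines exists. Solution: t = 3/7, s = 11/14 — both in [0, 1], so the segments cross. Intersection point: (-1, -3/7).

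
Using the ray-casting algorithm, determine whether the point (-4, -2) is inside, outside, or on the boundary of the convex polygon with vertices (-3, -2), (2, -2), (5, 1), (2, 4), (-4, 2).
The point (-4, -2) lies strictly outside the polygon

Cast a horizontal ray to the right from the query point and count how many polygon edges it crosses (each edge strictly once or zero times, handled with the usual half-open convention). 
Parity of crossings → even ⇒ outside.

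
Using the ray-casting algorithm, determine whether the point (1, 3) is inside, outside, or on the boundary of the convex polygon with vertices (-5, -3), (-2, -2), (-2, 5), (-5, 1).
The point (1, 3) lies strictly outside the polygon

Cast a horizontal ray to the right from the query point and count how many polygon edges it crosses (each edge strictly once or zero times, handled with the usual half-open convention). 
Parity of crossings → even ⇒ outside.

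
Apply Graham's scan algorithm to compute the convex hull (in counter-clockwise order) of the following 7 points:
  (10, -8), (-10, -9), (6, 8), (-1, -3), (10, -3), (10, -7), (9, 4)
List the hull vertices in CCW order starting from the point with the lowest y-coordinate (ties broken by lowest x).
Hull (CCW) = [(-10, -9), (10, -8), (10, -3), (9, 4), (6, 8)]

Graham scan procedure:
  1. Find the pivot p₀ = point with lowest y (tie → lowest x): (-10, -9).
  2. Sort the remaining points by polar angle around p₀.
  3. Walk through sorted points, maintaining a stack; pop the top while the last three entries make a non-left turn (cross product ≤ 0).
  4. Final stack is the convex hull in CCW order: (-10, -9), (10, -8), (10, -3), (9, 4), (6, 8).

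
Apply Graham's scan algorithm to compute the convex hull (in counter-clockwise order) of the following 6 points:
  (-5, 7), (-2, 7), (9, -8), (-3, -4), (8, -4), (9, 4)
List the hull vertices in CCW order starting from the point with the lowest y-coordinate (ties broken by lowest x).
Hull (CCW) = [(9, -8), (9, 4), (-2, 7), (-5, 7), (-3, -4)]

Graham scan procedure:
  1. Find the pivot p₀ = point with lowest y (tie → lowest x): (9, -8).
  2. Sort the remaining points by polar angle around p₀.
  3. Walk through sorted points, maintaining a stack; pop the top while the last three entries make a non-left turn (cross product ≤ 0).
  4. Final stack is the convex hull in CCW order: (9, -8), (9, 4), (-2, 7), (-5, 7), (-3, -4).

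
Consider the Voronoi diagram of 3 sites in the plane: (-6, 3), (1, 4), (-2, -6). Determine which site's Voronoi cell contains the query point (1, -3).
Nearest site = (-2, -6)

The Voronoi cell of site s contains exactly those query points closer to s than to any other site. Compute squared distances from q = (1, -3) to each site:
  (-2 − 1)² + (-6 − -3)² = 18
  (1 − 1)² + (4 − -3)² = 49
  (-6 − 1)² + (3 − -3)² = 85
Minimum is attained by (-2, -6), so q lies in its Voronoi cell.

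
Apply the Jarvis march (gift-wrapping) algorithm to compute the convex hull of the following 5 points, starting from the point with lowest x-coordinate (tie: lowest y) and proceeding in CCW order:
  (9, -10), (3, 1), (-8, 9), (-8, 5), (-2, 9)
Hull (CCW) = [(-8, 5), (9, -10), (3, 1), (-2, 9), (-8, 9)]

Jarvis march: at each step, from the current hull vertex p, select the next vertex q as the point such that every other point lies strictly to the left of (or on) the directed line p → q. (Equivalently: for every other point r, the cross product (q − p) × (r − p) ≥ 0.)
Starting point (lowest x, tie lowest y): (-8, 5). Wrap until returning to start. Resulting hull: (-8, 5), (9, -10), (3, 1), (-2, 9), (-8, 9).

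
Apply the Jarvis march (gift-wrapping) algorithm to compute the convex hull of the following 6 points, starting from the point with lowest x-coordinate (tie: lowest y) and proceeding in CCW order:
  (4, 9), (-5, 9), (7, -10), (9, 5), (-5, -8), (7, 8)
Hull (CCW) = [(-5, -8), (7, -10), (9, 5), (7, 8), (4, 9), (-5, 9)]

Jarvis march: at each step, from the current hull vertex p, select the next vertex q as the point such that every other point lies strictly to the left of (or on) the directed line p → q. (Equivalently: for every other point r, the cross product (q − p) × (r − p) ≥ 0.)
Starting point (lowest x, tie lowest y): (-5, -8). Wrap until returning to start. Resulting hull: (-5, -8), (7, -10), (9, 5), (7, 8), (4, 9), (-5, 9).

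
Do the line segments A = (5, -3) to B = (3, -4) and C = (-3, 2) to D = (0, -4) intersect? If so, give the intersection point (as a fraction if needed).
No (intersection of containing lines falls outside at least one segment)

Parametrize and solve: t = 11/5, s = 6/5. At least one of these is outside [0, 1], so the segments do not intersect.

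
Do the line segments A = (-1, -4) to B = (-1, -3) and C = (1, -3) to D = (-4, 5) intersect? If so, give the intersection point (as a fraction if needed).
No (intersection of containing lines falls outside at least one segment)

Parametrize and solve: t = 21/5, s = 2/5. At least one of these is outside [0, 1], so the segments do not intersect.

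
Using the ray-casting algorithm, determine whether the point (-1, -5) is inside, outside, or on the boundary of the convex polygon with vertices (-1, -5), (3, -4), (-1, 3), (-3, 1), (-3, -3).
The point (-1, -5) lies on the polygon boundary

Boundary check: the query satisfies the collinearity and bounding-box conditions for some polygon edge, so it lies exactly on the boundary.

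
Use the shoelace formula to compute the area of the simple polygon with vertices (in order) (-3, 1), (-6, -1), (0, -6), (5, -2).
Area = 37

Shoelace formula: Area = (1/2) |Σ_i (x_i · y_{i+1} − x_{i+1} · y_i)| (indices mod n). Compute each cross term:
  (-3)(-1) − (-6)(1) = 9
  (-6)(-6) − (0)(-1) = 36
  (0)(-2) − (5)(-6) = 30
  (5)(1) − (-3)(-2) = -1
Sum = 74, so (signed) Area = 74/2 = 37, |Area| = 37.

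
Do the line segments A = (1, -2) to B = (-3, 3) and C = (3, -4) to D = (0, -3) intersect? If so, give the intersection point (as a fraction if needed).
No (intersection of containing lines falls outside at least one segment)

Parametrize and solve: t = -4/11, s = 2/11. At least one of these is outside [0, 1], so the segments do not intersect.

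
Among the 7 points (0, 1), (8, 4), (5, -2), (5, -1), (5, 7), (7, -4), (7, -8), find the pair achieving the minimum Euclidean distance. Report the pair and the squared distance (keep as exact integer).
Pair = ((5, -2), (5, -1)); squared distance = 1

Compute all C(7, 2) = 21 pairwise squared distances (x_i − x_j)² + (y_i − y_j)². The minimum is 1, attained by the pair ((5, -2), (5, -1)).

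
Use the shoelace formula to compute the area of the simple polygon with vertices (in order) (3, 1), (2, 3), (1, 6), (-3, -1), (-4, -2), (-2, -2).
Area = 43/2

Shoelace formula: Area = (1/2) |Σ_i (x_i · y_{i+1} − x_{i+1} · y_i)| (indices mod n). Compute each cross term:
  (3)(3) − (2)(1) = 7
  (2)(6) − (1)(3) = 9
  (1)(-1) − (-3)(6) = 17
  (-3)(-2) − (-4)(-1) = 2
  (-4)(-2) − (-2)(-2) = 4
  (-2)(1) − (3)(-2) = 4
Sum = 43, so (signed) Area = 43/2 = 43/2, |Area| = 43/2.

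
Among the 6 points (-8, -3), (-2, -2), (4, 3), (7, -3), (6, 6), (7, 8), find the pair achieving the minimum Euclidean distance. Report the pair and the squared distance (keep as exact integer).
Pair = ((6, 6), (7, 8)); squared distance = 5

Compute all C(6, 2) = 15 pairwise squared distances (x_i − x_j)² + (y_i − y_j)². The minimum is 5, attained by the pair ((6, 6), (7, 8)).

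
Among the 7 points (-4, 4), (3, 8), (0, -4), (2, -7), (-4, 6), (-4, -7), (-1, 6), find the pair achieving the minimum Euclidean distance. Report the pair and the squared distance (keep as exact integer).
Pair = ((-4, 4), (-4, 6)); squared distance = 4

Compute all C(7, 2) = 21 pairwise squared distances (x_i − x_j)² + (y_i − y_j)². The minimum is 4, attained by the pair ((-4, 4), (-4, 6)).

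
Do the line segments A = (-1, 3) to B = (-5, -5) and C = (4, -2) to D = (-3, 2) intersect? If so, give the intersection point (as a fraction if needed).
Yes; intersection at (-11/6, 4/3) (t = 5/24 on AB, s = 5/6 on CD)

Parametrize AB as A + t(B − A) = (-1 + -4 t, 3 + -8 t) and CD as C + s(D − C) = (4 + -7 s, -2 + 4 s). Solve the linear system for (t, s). Determinant = 72 ≠ 0, so a unique intersection of the containing lines exists. Solution: t = 5/24, s = 5/6 — both in [0, 1], so the segments cross. Intersection point: (-11/6, 4/3).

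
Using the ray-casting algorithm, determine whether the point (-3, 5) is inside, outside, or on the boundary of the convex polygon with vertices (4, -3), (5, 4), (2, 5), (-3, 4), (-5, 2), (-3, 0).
The point (-3, 5) lies strictly outside the polygon

Cast a horizontal ray to the right from the query point and count how many polygon edges it crosses (each edge strictly once or zero times, handled with the usual half-open convention). 
Parity of crossings → even ⇒ outside.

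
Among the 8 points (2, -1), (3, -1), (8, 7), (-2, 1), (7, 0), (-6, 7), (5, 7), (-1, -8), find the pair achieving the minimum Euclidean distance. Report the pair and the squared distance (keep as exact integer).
Pair = ((2, -1), (3, -1)); squared distance = 1

Compute all C(8, 2) = 28 pairwise squared distances (x_i − x_j)² + (y_i − y_j)². The minimum is 1, attained by the pair ((2, -1), (3, -1)).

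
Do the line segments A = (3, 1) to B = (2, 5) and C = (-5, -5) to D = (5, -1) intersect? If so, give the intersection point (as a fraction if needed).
No (intersection of containing lines falls outside at least one segment)

Parametrize and solve: t = -7/11, s = 19/22. At least one of these is outside [0, 1], so the segments do not intersect.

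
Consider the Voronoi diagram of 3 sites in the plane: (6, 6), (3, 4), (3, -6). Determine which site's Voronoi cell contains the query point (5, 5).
Nearest site = (6, 6)

The Voronoi cell of site s contains exactly those query points closer to s than to any other site. Compute squared distances from q = (5, 5) to each site:
  (6 − 5)² + (6 − 5)² = 2
  (3 − 5)² + (4 − 5)² = 5
  (3 − 5)² + (-6 − 5)² = 125
Minimum is attained by (6, 6), so q lies in its Voronoi cell.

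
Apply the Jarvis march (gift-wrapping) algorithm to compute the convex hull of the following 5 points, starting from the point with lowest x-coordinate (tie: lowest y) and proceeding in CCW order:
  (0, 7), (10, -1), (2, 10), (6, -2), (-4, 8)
Hull (CCW) = [(-4, 8), (6, -2), (10, -1), (2, 10)]

Jarvis march: at each step, from the current hull vertex p, select the next vertex q as the point such that every other point lies strictly to the left of (or on) the directed line p → q. (Equivalently: for every other point r, the cross product (q − p) × (r − p) ≥ 0.)
Starting point (lowest x, tie lowest y): (-4, 8). Wrap until returning to start. Resulting hull: (-4, 8), (6, -2), (10, -1), (2, 10).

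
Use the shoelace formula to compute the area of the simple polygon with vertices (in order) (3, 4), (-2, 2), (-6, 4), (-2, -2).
Area = 18

Shoelace formula: Area = (1/2) |Σ_i (x_i · y_{i+1} − x_{i+1} · y_i)| (indices mod n). Compute each cross term:
  (3)(2) − (-2)(4) = 14
  (-2)(4) − (-6)(2) = 4
  (-6)(-2) − (-2)(4) = 20
  (-2)(4) − (3)(-2) = -2
Sum = 36, so (signed) Area = 36/2 = 18, |Area| = 18.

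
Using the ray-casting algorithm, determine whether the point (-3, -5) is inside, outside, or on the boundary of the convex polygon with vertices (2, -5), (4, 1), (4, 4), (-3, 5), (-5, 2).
The point (-3, -5) lies strictly outside the polygon

Cast a horizontal ray to the right from the query point and count how many polygon edges it crosses (each edge strictly once or zero times, handled with the usual half-open convention). 
Parity of crossings → even ⇒ outside.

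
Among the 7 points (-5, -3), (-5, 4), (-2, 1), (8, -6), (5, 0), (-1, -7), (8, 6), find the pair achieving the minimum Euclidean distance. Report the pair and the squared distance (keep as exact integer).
Pair = ((-5, 4), (-2, 1)); squared distance = 18

Compute all C(7, 2) = 21 pairwise squared distances (x_i − x_j)² + (y_i − y_j)². The minimum is 18, attained by the pair ((-5, 4), (-2, 1)).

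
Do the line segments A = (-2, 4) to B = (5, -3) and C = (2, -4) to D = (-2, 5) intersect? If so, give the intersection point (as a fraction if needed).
Yes; intersection at (-6/5, 16/5) (t = 4/35 on AB, s = 4/5 on CD)

Parametrize AB as A + t(B − A) = (-2 + 7 t, 4 + -7 t) and CD as C + s(D − C) = (2 + -4 s, -4 + 9 s). Solve the linear system for (t, s). Determinant = -35 ≠ 0, so a unique intersection of the containing lines exists. Solution: t = 4/35, s = 4/5 — both in [0, 1], so the segments cross. Intersection point: (-6/5, 16/5).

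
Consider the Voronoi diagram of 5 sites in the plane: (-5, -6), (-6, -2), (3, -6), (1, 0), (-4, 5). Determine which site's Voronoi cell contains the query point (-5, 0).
Nearest site = (-6, -2)

The Voronoi cell of site s contains exactly those query points closer to s than to any other site. Compute squared distances from q = (-5, 0) to each site:
  (-6 − -5)² + (-2 − 0)² = 5
  (-4 − -5)² + (5 − 0)² = 26
  (-5 − -5)² + (-6 − 0)² = 36
  (1 − -5)² + (0 − 0)² = 36
  (3 − -5)² + (-6 − 0)² = 100
Minimum is attained by (-6, -2), so q lies in its Voronoi cell.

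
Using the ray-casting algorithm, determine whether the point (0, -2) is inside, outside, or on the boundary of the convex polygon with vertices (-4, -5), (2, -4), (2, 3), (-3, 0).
The point (0, -2) lies strictly inside the polygon

Cast a horizontal ray to the right from the query point and count how many polygon edges it crosses (each edge strictly once or zero times, handled with the usual half-open convention). 
Parity of crossings → odd ⇒ inside.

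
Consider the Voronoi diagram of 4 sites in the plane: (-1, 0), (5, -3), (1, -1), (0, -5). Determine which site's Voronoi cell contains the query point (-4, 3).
Nearest site = (-1, 0)

The Voronoi cell of site s contains exactly those query points closer to s than to any other site. Compute squared distances from q = (-4, 3) to each site:
  (-1 − -4)² + (0 − 3)² = 18
  (1 − -4)² + (-1 − 3)² = 41
  (0 − -4)² + (-5 − 3)² = 80
  (5 − -4)² + (-3 − 3)² = 117
Minimum is attained by (-1, 0), so q lies in its Voronoi cell.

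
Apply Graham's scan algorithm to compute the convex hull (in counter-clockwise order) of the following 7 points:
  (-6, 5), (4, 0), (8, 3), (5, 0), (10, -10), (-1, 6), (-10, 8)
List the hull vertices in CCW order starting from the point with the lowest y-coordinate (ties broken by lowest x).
Hull (CCW) = [(10, -10), (8, 3), (-1, 6), (-10, 8)]

Graham scan procedure:
  1. Find the pivot p₀ = point with lowest y (tie → lowest x): (10, -10).
  2. Sort the remaining points by polar angle around p₀.
  3. Walk through sorted points, maintaining a stack; pop the top while the last three entries make a non-left turn (cross product ≤ 0).
  4. Final stack is the convex hull in CCW order: (10, -10), (8, 3), (-1, 6), (-10, 8).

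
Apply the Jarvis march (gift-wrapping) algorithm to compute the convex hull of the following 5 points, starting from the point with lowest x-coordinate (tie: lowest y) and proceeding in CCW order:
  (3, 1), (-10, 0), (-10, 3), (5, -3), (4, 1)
Hull (CCW) = [(-10, 0), (5, -3), (4, 1), (-10, 3)]

Jarvis march: at each step, from the current hull vertex p, select the next vertex q as the point such that every other point lies strictly to the left of (or on) the directed line p → q. (Equivalently: for every other point r, the cross product (q − p) × (r − p) ≥ 0.)
Starting point (lowest x, tie lowest y): (-10, 0). Wrap until returning to start. Resulting hull: (-10, 0), (5, -3), (4, 1), (-10, 3).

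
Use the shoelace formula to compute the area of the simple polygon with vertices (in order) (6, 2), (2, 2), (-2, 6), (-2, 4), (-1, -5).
Area = 35

Shoelace formula: Area = (1/2) |Σ_i (x_i · y_{i+1} − x_{i+1} · y_i)| (indices mod n). Compute each cross term:
  (6)(2) − (2)(2) = 8
  (2)(6) − (-2)(2) = 16
  (-2)(4) − (-2)(6) = 4
  (-2)(-5) − (-1)(4) = 14
  (-1)(2) − (6)(-5) = 28
Sum = 70, so (signed) Area = 70/2 = 35, |Area| = 35.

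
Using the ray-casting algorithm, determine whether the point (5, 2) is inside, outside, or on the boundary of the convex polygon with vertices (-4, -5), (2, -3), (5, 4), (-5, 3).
The point (5, 2) lies strictly outside the polygon

Cast a horizontal ray to the right from the query point and count how many polygon edges it crosses (each edge strictly once or zero times, handled with the usual half-open convention). 
Parity of crossings → even ⇒ outside.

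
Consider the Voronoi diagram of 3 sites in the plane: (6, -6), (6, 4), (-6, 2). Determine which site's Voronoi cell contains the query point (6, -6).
Nearest site = (6, -6)

The Voronoi cell of site s contains exactly those query points closer to s than to any other site. Compute squared distances from q = (6, -6) to each site:
  (6 − 6)² + (-6 − -6)² = 0
  (6 − 6)² + (4 − -6)² = 100
  (-6 − 6)² + (2 − -6)² = 208
Minimum is attained by (6, -6), so q lies in its Voronoi cell.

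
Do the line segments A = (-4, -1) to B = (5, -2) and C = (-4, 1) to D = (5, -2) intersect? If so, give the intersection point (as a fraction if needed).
Yes; intersection at (5, -2) (t = 1 on AB, s = 1 on CD)

Parametrize AB as A + t(B − A) = (-4 + 9 t, -1 + -1 t) and CD as C + s(D − C) = (-4 + 9 s, 1 + -3 s). Solve the linear system for (t, s). Determinant = 18 ≠ 0, so a unique intersection of the containing lines exists. Solution: t = 1, s = 1 — both in [0, 1], so the segments cross. Intersection point: (5, -2).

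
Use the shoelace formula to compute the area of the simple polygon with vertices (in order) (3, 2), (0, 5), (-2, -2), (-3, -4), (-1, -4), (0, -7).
Area = 63/2

Shoelace formula: Area = (1/2) |Σ_i (x_i · y_{i+1} − x_{i+1} · y_i)| (indices mod n). Compute each cross term:
  (3)(5) − (0)(2) = 15
  (0)(-2) − (-2)(5) = 10
  (-2)(-4) − (-3)(-2) = 2
  (-3)(-4) − (-1)(-4) = 8
  (-1)(-7) − (0)(-4) = 7
  (0)(2) − (3)(-7) = 21
Sum = 63, so (signed) Area = 63/2 = 63/2, |Area| = 63/2.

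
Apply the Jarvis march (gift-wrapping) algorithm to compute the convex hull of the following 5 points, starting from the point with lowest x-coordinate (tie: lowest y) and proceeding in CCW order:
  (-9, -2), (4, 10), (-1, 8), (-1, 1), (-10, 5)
Hull (CCW) = [(-10, 5), (-9, -2), (-1, 1), (4, 10)]

Jarvis march: at each step, from the current hull vertex p, select the next vertex q as the point such that every other point lies strictly to the left of (or on) the directed line p → q. (Equivalently: for every other point r, the cross product (q − p) × (r − p) ≥ 0.)
Starting point (lowest x, tie lowest y): (-10, 5). Wrap until returning to start. Resulting hull: (-10, 5), (-9, -2), (-1, 1), (4, 10).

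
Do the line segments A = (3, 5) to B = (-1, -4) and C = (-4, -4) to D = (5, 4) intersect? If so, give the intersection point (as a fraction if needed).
Yes; intersection at (47/49, 20/49) (t = 25/49 on AB, s = 27/49 on CD)

Parametrize AB as A + t(B − A) = (3 + -4 t, 5 + -9 t) and CD as C + s(D − C) = (-4 + 9 s, -4 + 8 s). Solve the linear system for (t, s). Determinant = -49 ≠ 0, so a unique intersection of the containing lines exists. Solution: t = 25/49, s = 27/49 — both in [0, 1], so the segments cross. Intersection point: (47/49, 20/49).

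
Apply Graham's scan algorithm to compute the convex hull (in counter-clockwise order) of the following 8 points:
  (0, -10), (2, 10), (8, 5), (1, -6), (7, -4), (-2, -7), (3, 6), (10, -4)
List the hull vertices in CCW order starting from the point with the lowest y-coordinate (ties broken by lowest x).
Hull (CCW) = [(0, -10), (10, -4), (8, 5), (2, 10), (-2, -7)]

Graham scan procedure:
  1. Find the pivot p₀ = point with lowest y (tie → lowest x): (0, -10).
  2. Sort the remaining points by polar angle around p₀.
  3. Walk through sorted points, maintaining a stack; pop the top while the last three entries make a non-left turn (cross product ≤ 0).
  4. Final stack is the convex hull in CCW order: (0, -10), (10, -4), (8, 5), (2, 10), (-2, -7).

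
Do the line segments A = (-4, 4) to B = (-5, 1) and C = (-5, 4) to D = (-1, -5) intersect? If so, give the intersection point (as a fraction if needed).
Yes; intersection at (-31/7, 19/7) (t = 3/7 on AB, s = 1/7 on CD)

Parametrize AB as A + t(B − A) = (-4 + -1 t, 4 + -3 t) and CD as C + s(D − C) = (-5 + 4 s, 4 + -9 s). Solve the linear system for (t, s). Determinant = -21 ≠ 0, so a unique intersection of the containing lines exists. Solution: t = 3/7, s = 1/7 — both in [0, 1], so the segments cross. Intersection point: (-31/7, 19/7).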